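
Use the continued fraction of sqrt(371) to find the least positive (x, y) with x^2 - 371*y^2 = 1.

(x, y) = (1695, 88)

First expand sqrt(371) as a continued fraction. With x_i = (sqrt(371) + m_i)/d_i and (m_0, d_0) = (0, 1): a_0 = floor(sqrt(371)) = 19, since 19^2 = 361 <= 371 < 400 = 20^2.
Iterate m_{i+1} = d_i*a_i - m_i, d_{i+1} = (371 - m_{i+1}^2)/d_i, a_{i+1} = floor((a_0 + m_{i+1})/d_{i+1}):
  m_1 = 1*19 - 0 = 19, d_1 = (371 - 19^2)/1 = 10/1 = 10, a_1 = floor((19 + 19)/10) = 3.
  m_2 = 10*3 - 19 = 11, d_2 = (371 - 11^2)/10 = 250/10 = 25, a_2 = floor((19 + 11)/25) = 1.
  m_3 = 25*1 - 11 = 14, d_3 = (371 - 14^2)/25 = 175/25 = 7, a_3 = floor((19 + 14)/7) = 4.
  m_4 = 7*4 - 14 = 14, d_4 = (371 - 14^2)/7 = 175/7 = 25, a_4 = floor((19 + 14)/25) = 1.
  m_5 = 25*1 - 14 = 11, d_5 = (371 - 11^2)/25 = 250/25 = 10, a_5 = floor((19 + 11)/10) = 3.
  m_6 = 10*3 - 11 = 19, d_6 = (371 - 19^2)/10 = 10/10 = 1, a_6 = floor((19 + 19)/1) = 38.
  m_7 = 1*38 - 19 = 19, d_7 = (371 - 19^2)/1 = 10/1 = 10: (m_7, d_7) = (m_1, d_1) = (19, 10), so from here the quotients repeat a_1, ..., a_6; the period length is 6.
So sqrt(371) = [19; (3, 1, 4, 1, 3, 38)] with period length k = 6.
k is even, so the fundamental solution of x^2 - 371y^2 = 1 is (p_{k-1}, q_{k-1}) = (p_5, q_5); compute convergents through index 5.
Convergents (p_i = a_i*p_{i-1} + p_{i-2}, q_i = a_i*q_{i-1} + q_{i-2} with p_{-2}=0, p_{-1}=1, q_{-2}=1, q_{-1}=0):
  i=0: a_0=19, p_0 = 19*1 + 0 = 19, q_0 = 19*0 + 1 = 1.
  i=1: a_1=3, p_1 = 3*19 + 1 = 58, q_1 = 3*1 + 0 = 3.
  i=2: a_2=1, p_2 = 1*58 + 19 = 77, q_2 = 1*3 + 1 = 4.
  i=3: a_3=4, p_3 = 4*77 + 58 = 366, q_3 = 4*4 + 3 = 19.
  i=4: a_4=1, p_4 = 1*366 + 77 = 443, q_4 = 1*19 + 4 = 23.
  i=5: a_5=3, p_5 = 3*443 + 366 = 1695, q_5 = 3*23 + 19 = 88.
Check: 1695^2 - 371*88^2 = 2873025 - 2873024 = 1, so (x, y) = (1695, 88) solves the equation, and by the theorem it is the least positive solution.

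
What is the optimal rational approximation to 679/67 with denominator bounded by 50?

375/37

Expand x = 679/67 as a continued fraction with the Euclidean algorithm:
  679 = 10*67 + 9, so a_0 = 10.
  67 = 7*9 + 4, so a_1 = 7.
  9 = 2*4 + 1, so a_2 = 2.
  4 = 4*1 + 0, so a_3 = 4.
so x = [10; 7, 2, 4].
Convergents (p_i = a_i*p_{i-1} + p_{i-2}, q_i = a_i*q_{i-1} + q_{i-2} with p_{-2}=0, p_{-1}=1, q_{-2}=1, q_{-1}=0), until the denominator exceeds 50:
  i=0: a_0=10, p_0 = 10*1 + 0 = 10, q_0 = 10*0 + 1 = 1.
  i=1: a_1=7, p_1 = 7*10 + 1 = 71, q_1 = 7*1 + 0 = 7.
  i=2: a_2=2, p_2 = 2*71 + 10 = 152, q_2 = 2*7 + 1 = 15.
  i=3: a_3=4, p_3 = 4*152 + 71 = 679, q_3 = 4*15 + 7 = 67.
q_3 = 67 > 50, so the last convergent with denominator <= 50 is p_2/q_2 = 152/15.
The closest fraction with denominator <= 50 is either p_2/q_2 or the intermediate fraction (k*p_2 + p_1)/(k*q_2 + q_1) with the largest k >= 1 whose denominator stays <= 50; these approach x as k grows, and every other convergent or intermediate fraction in range is farther away.
Largest k: floor((50 - q_1)/q_2) = floor((50 - 7)/15) = 2.
That gives (2*152 + 71)/(2*15 + 7) = 375/37.
Compare the errors: |x - 152/15| = |679*15 - 152*67|/(67*15) = 1/1005, and |x - 375/37| = |679*37 - 375*67|/(67*37) = 2/2479.
Cross-multiplying, 2*1005 = 2010 < 2479 = 1*2479, so 2/2479 is smaller: the intermediate fraction 375/37 is closer to x than 152/15.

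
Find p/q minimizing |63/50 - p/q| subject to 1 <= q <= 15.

19/15

Expand x = 63/50 as a continued fraction with the Euclidean algorithm:
  63 = 1*50 + 13, so a_0 = 1.
  50 = 3*13 + 11, so a_1 = 3.
  13 = 1*11 + 2, so a_2 = 1.
  11 = 5*2 + 1, so a_3 = 5.
  2 = 2*1 + 0, so a_4 = 2.
so x = [1; 3, 1, 5, 2].
Convergents (p_i = a_i*p_{i-1} + p_{i-2}, q_i = a_i*q_{i-1} + q_{i-2} with p_{-2}=0, p_{-1}=1, q_{-2}=1, q_{-1}=0), until the denominator exceeds 15:
  i=0: a_0=1, p_0 = 1*1 + 0 = 1, q_0 = 1*0 + 1 = 1.
  i=1: a_1=3, p_1 = 3*1 + 1 = 4, q_1 = 3*1 + 0 = 3.
  i=2: a_2=1, p_2 = 1*4 + 1 = 5, q_2 = 1*3 + 1 = 4.
  i=3: a_3=5, p_3 = 5*5 + 4 = 29, q_3 = 5*4 + 3 = 23.
q_3 = 23 > 15, so the last convergent with denominator <= 15 is p_2/q_2 = 5/4.
The closest fraction with denominator <= 15 is either p_2/q_2 or the intermediate fraction (k*p_2 + p_1)/(k*q_2 + q_1) with the largest k >= 1 whose denominator stays <= 15; these approach x as k grows, and every other convergent or intermediate fraction in range is farther away.
Largest k: floor((15 - q_1)/q_2) = floor((15 - 3)/4) = 3.
That gives (3*5 + 4)/(3*4 + 3) = 19/15.
Compare the errors: |x - 5/4| = |63*4 - 5*50|/(50*4) = 2/200, and |x - 19/15| = |63*15 - 19*50|/(50*15) = 5/750.
Cross-multiplying, 5*200 = 1000 < 1500 = 2*750, so 5/750 is smaller: the intermediate fraction 19/15 is closer to x than 5/4.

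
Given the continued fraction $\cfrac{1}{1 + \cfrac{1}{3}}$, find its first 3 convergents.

Using the convergent recurrence p_i = a_i*p_{i-1} + p_{i-2}, q_i = a_i*q_{i-1} + q_{i-2} with p_{-2}=0, p_{-1}=1, q_{-2}=1, q_{-1}=0:
  i=0: a_0=0, p_0 = 0*1 + 0 = 0, q_0 = 0*0 + 1 = 1.
  i=1: a_1=1, p_1 = 1*0 + 1 = 1, q_1 = 1*1 + 0 = 1.
  i=2: a_2=3, p_2 = 3*1 + 0 = 3, q_2 = 3*1 + 1 = 4.

0/1, 1/1, 3/4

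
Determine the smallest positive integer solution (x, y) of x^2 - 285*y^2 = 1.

(x, y) = (2431, 144)

First expand sqrt(285) as a continued fraction. With x_i = (sqrt(285) + m_i)/d_i and (m_0, d_0) = (0, 1): a_0 = floor(sqrt(285)) = 16, since 16^2 = 256 <= 285 < 289 = 17^2.
Iterate m_{i+1} = d_i*a_i - m_i, d_{i+1} = (285 - m_{i+1}^2)/d_i, a_{i+1} = floor((a_0 + m_{i+1})/d_{i+1}):
  m_1 = 1*16 - 0 = 16, d_1 = (285 - 16^2)/1 = 29/1 = 29, a_1 = floor((16 + 16)/29) = 1.
  m_2 = 29*1 - 16 = 13, d_2 = (285 - 13^2)/29 = 116/29 = 4, a_2 = floor((16 + 13)/4) = 7.
  m_3 = 4*7 - 13 = 15, d_3 = (285 - 15^2)/4 = 60/4 = 15, a_3 = floor((16 + 15)/15) = 2.
  m_4 = 15*2 - 15 = 15, d_4 = (285 - 15^2)/15 = 60/15 = 4, a_4 = floor((16 + 15)/4) = 7.
  m_5 = 4*7 - 15 = 13, d_5 = (285 - 13^2)/4 = 116/4 = 29, a_5 = floor((16 + 13)/29) = 1.
  m_6 = 29*1 - 13 = 16, d_6 = (285 - 16^2)/29 = 29/29 = 1, a_6 = floor((16 + 16)/1) = 32.
  m_7 = 1*32 - 16 = 16, d_7 = (285 - 16^2)/1 = 29/1 = 29: (m_7, d_7) = (m_1, d_1) = (16, 29), so from here the quotients repeat a_1, ..., a_6; the period length is 6.
So sqrt(285) = [16; (1, 7, 2, 7, 1, 32)] with period length k = 6.
k is even, so the fundamental solution of x^2 - 285y^2 = 1 is (p_{k-1}, q_{k-1}) = (p_5, q_5); compute convergents through index 5.
Convergents (p_i = a_i*p_{i-1} + p_{i-2}, q_i = a_i*q_{i-1} + q_{i-2} with p_{-2}=0, p_{-1}=1, q_{-2}=1, q_{-1}=0):
  i=0: a_0=16, p_0 = 16*1 + 0 = 16, q_0 = 16*0 + 1 = 1.
  i=1: a_1=1, p_1 = 1*16 + 1 = 17, q_1 = 1*1 + 0 = 1.
  i=2: a_2=7, p_2 = 7*17 + 16 = 135, q_2 = 7*1 + 1 = 8.
  i=3: a_3=2, p_3 = 2*135 + 17 = 287, q_3 = 2*8 + 1 = 17.
  i=4: a_4=7, p_4 = 7*287 + 135 = 2144, q_4 = 7*17 + 8 = 127.
  i=5: a_5=1, p_5 = 1*2144 + 287 = 2431, q_5 = 1*127 + 17 = 144.
Check: 2431^2 - 285*144^2 = 5909761 - 5909760 = 1, so (x, y) = (2431, 144) solves the equation, and by the theorem it is the least positive solution.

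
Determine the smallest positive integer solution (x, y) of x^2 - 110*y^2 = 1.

First expand sqrt(110) as a continued fraction. With x_i = (sqrt(110) + m_i)/d_i and (m_0, d_0) = (0, 1): a_0 = floor(sqrt(110)) = 10, since 10^2 = 100 <= 110 < 121 = 11^2.
Iterate m_{i+1} = d_i*a_i - m_i, d_{i+1} = (110 - m_{i+1}^2)/d_i, a_{i+1} = floor((a_0 + m_{i+1})/d_{i+1}):
  m_1 = 1*10 - 0 = 10, d_1 = (110 - 10^2)/1 = 10/1 = 10, a_1 = floor((10 + 10)/10) = 2.
  m_2 = 10*2 - 10 = 10, d_2 = (110 - 10^2)/10 = 10/10 = 1, a_2 = floor((10 + 10)/1) = 20.
  m_3 = 1*20 - 10 = 10, d_3 = (110 - 10^2)/1 = 10/1 = 10: (m_3, d_3) = (m_1, d_1) = (10, 10), so from here the quotients repeat a_1, a_2; the period length is 2.
So sqrt(110) = [10; (2, 20)] with period length k = 2.
k is even, so the fundamental solution of x^2 - 110y^2 = 1 is (p_{k-1}, q_{k-1}) = (p_1, q_1); compute convergents through index 1.
Convergents (p_i = a_i*p_{i-1} + p_{i-2}, q_i = a_i*q_{i-1} + q_{i-2} with p_{-2}=0, p_{-1}=1, q_{-2}=1, q_{-1}=0):
  i=0: a_0=10, p_0 = 10*1 + 0 = 10, q_0 = 10*0 + 1 = 1.
  i=1: a_1=2, p_1 = 2*10 + 1 = 21, q_1 = 2*1 + 0 = 2.
Check: 21^2 - 110*2^2 = 441 - 440 = 1, so (x, y) = (21, 2) solves the equation, and by the theorem it is the least positive solution.

(x, y) = (21, 2)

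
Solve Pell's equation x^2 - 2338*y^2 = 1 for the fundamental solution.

(x, y) = (675683, 13974)

First expand sqrt(2338) as a continued fraction. With x_i = (sqrt(2338) + m_i)/d_i and (m_0, d_0) = (0, 1): a_0 = floor(sqrt(2338)) = 48, since 48^2 = 2304 <= 2338 < 2401 = 49^2.
Iterate m_{i+1} = d_i*a_i - m_i, d_{i+1} = (2338 - m_{i+1}^2)/d_i, a_{i+1} = floor((a_0 + m_{i+1})/d_{i+1}):
  m_1 = 1*48 - 0 = 48, d_1 = (2338 - 48^2)/1 = 34/1 = 34, a_1 = floor((48 + 48)/34) = 2.
  m_2 = 34*2 - 48 = 20, d_2 = (2338 - 20^2)/34 = 1938/34 = 57, a_2 = floor((48 + 20)/57) = 1.
  m_3 = 57*1 - 20 = 37, d_3 = (2338 - 37^2)/57 = 969/57 = 17, a_3 = floor((48 + 37)/17) = 5.
  m_4 = 17*5 - 37 = 48, d_4 = (2338 - 48^2)/17 = 34/17 = 2, a_4 = floor((48 + 48)/2) = 48.
  m_5 = 2*48 - 48 = 48, d_5 = (2338 - 48^2)/2 = 34/2 = 17, a_5 = floor((48 + 48)/17) = 5.
  m_6 = 17*5 - 48 = 37, d_6 = (2338 - 37^2)/17 = 969/17 = 57, a_6 = floor((48 + 37)/57) = 1.
  m_7 = 57*1 - 37 = 20, d_7 = (2338 - 20^2)/57 = 1938/57 = 34, a_7 = floor((48 + 20)/34) = 2.
  m_8 = 34*2 - 20 = 48, d_8 = (2338 - 48^2)/34 = 34/34 = 1, a_8 = floor((48 + 48)/1) = 96.
  m_9 = 1*96 - 48 = 48, d_9 = (2338 - 48^2)/1 = 34/1 = 34: (m_9, d_9) = (m_1, d_1) = (48, 34), so from here the quotients repeat a_1, ..., a_8; the period length is 8.
So sqrt(2338) = [48; (2, 1, 5, 48, 5, 1, 2, 96)] with period length k = 8.
k is even, so the fundamental solution of x^2 - 2338y^2 = 1 is (p_{k-1}, q_{k-1}) = (p_7, q_7); compute convergents through index 7.
Convergents (p_i = a_i*p_{i-1} + p_{i-2}, q_i = a_i*q_{i-1} + q_{i-2} with p_{-2}=0, p_{-1}=1, q_{-2}=1, q_{-1}=0):
  i=0: a_0=48, p_0 = 48*1 + 0 = 48, q_0 = 48*0 + 1 = 1.
  i=1: a_1=2, p_1 = 2*48 + 1 = 97, q_1 = 2*1 + 0 = 2.
  i=2: a_2=1, p_2 = 1*97 + 48 = 145, q_2 = 1*2 + 1 = 3.
  i=3: a_3=5, p_3 = 5*145 + 97 = 822, q_3 = 5*3 + 2 = 17.
  i=4: a_4=48, p_4 = 48*822 + 145 = 39601, q_4 = 48*17 + 3 = 819.
  i=5: a_5=5, p_5 = 5*39601 + 822 = 198827, q_5 = 5*819 + 17 = 4112.
  i=6: a_6=1, p_6 = 1*198827 + 39601 = 238428, q_6 = 1*4112 + 819 = 4931.
  i=7: a_7=2, p_7 = 2*238428 + 198827 = 675683, q_7 = 2*4931 + 4112 = 13974.
Check: 675683^2 - 2338*13974^2 = 456547516489 - 456547516488 = 1, so (x, y) = (675683, 13974) solves the equation, and by the theorem it is the least positive solution.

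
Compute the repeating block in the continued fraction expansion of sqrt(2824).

[53; (7, 13, 7, 106)]

Write x_i = (sqrt(2824) + m_i)/d_i with (m_0, d_0) = (0, 1). a_0 = floor(sqrt(2824)) = 53, since 53^2 = 2809 <= 2824 < 2916 = 54^2.
Iterate m_{i+1} = d_i*a_i - m_i, d_{i+1} = (2824 - m_{i+1}^2)/d_i, a_{i+1} = floor((a_0 + m_{i+1})/d_{i+1}):
  m_1 = 1*53 - 0 = 53, d_1 = (2824 - 53^2)/1 = 15/1 = 15, a_1 = floor((53 + 53)/15) = 7.
  m_2 = 15*7 - 53 = 52, d_2 = (2824 - 52^2)/15 = 120/15 = 8, a_2 = floor((53 + 52)/8) = 13.
  m_3 = 8*13 - 52 = 52, d_3 = (2824 - 52^2)/8 = 120/8 = 15, a_3 = floor((53 + 52)/15) = 7.
  m_4 = 15*7 - 52 = 53, d_4 = (2824 - 53^2)/15 = 15/15 = 1, a_4 = floor((53 + 53)/1) = 106.
  m_5 = 1*106 - 53 = 53, d_5 = (2824 - 53^2)/1 = 15/1 = 15: (m_5, d_5) = (m_1, d_1) = (53, 15), so from here the quotients repeat a_1, ..., a_4; the period length is 4.
Hence the expansion of sqrt(2824) is a_0 = 53 followed by the repeating block 7, 13, 7, 106 (period 4).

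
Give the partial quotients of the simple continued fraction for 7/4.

[1; 1, 3]

Run the Euclidean algorithm on 7 and 4; the successive quotients are the partial quotients a_0, a_1, ... (each step inverts the fractional part left over by the previous one):
  7 = 1*4 + 3, so a_0 = 1.
  4 = 1*3 + 1, so a_1 = 1.
  3 = 3*1 + 0, so a_2 = 3.
The remainder reaches 0 after 3 divisions, so the expansion has 3 partial quotients, read off in order.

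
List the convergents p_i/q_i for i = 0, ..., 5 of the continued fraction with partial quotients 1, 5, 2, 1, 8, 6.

1/1, 6/5, 13/11, 19/16, 165/139, 1009/850

Using the convergent recurrence p_i = a_i*p_{i-1} + p_{i-2}, q_i = a_i*q_{i-1} + q_{i-2} with p_{-2}=0, p_{-1}=1, q_{-2}=1, q_{-1}=0:
  i=0: a_0=1, p_0 = 1*1 + 0 = 1, q_0 = 1*0 + 1 = 1.
  i=1: a_1=5, p_1 = 5*1 + 1 = 6, q_1 = 5*1 + 0 = 5.
  i=2: a_2=2, p_2 = 2*6 + 1 = 13, q_2 = 2*5 + 1 = 11.
  i=3: a_3=1, p_3 = 1*13 + 6 = 19, q_3 = 1*11 + 5 = 16.
  i=4: a_4=8, p_4 = 8*19 + 13 = 165, q_4 = 8*16 + 11 = 139.
  i=5: a_5=6, p_5 = 6*165 + 19 = 1009, q_5 = 6*139 + 16 = 850.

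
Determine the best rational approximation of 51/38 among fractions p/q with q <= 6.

4/3

Expand x = 51/38 as a continued fraction with the Euclidean algorithm:
  51 = 1*38 + 13, so a_0 = 1.
  38 = 2*13 + 12, so a_1 = 2.
  13 = 1*12 + 1, so a_2 = 1.
  12 = 12*1 + 0, so a_3 = 12.
so x = [1; 2, 1, 12].
Convergents (p_i = a_i*p_{i-1} + p_{i-2}, q_i = a_i*q_{i-1} + q_{i-2} with p_{-2}=0, p_{-1}=1, q_{-2}=1, q_{-1}=0), until the denominator exceeds 6:
  i=0: a_0=1, p_0 = 1*1 + 0 = 1, q_0 = 1*0 + 1 = 1.
  i=1: a_1=2, p_1 = 2*1 + 1 = 3, q_1 = 2*1 + 0 = 2.
  i=2: a_2=1, p_2 = 1*3 + 1 = 4, q_2 = 1*2 + 1 = 3.
  i=3: a_3=12, p_3 = 12*4 + 3 = 51, q_3 = 12*3 + 2 = 38.
q_3 = 38 > 6, so the last convergent with denominator <= 6 is p_2/q_2 = 4/3.
The closest fraction with denominator <= 6 is either p_2/q_2 or the intermediate fraction (k*p_2 + p_1)/(k*q_2 + q_1) with the largest k >= 1 whose denominator stays <= 6; these approach x as k grows, and every other convergent or intermediate fraction in range is farther away.
Largest k: floor((6 - q_1)/q_2) = floor((6 - 2)/3) = 1.
That gives (1*4 + 3)/(1*3 + 2) = 7/5.
Compare the errors: |x - 4/3| = |51*3 - 4*38|/(38*3) = 1/114, and |x - 7/5| = |51*5 - 7*38|/(38*5) = 11/190.
Cross-multiplying, 1*190 = 190 < 1254 = 11*114, so 1/114 is smaller: the convergent 4/3 is closer to x than 7/5.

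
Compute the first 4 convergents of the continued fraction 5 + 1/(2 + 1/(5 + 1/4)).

5/1, 11/2, 60/11, 251/46

Using the convergent recurrence p_i = a_i*p_{i-1} + p_{i-2}, q_i = a_i*q_{i-1} + q_{i-2} with p_{-2}=0, p_{-1}=1, q_{-2}=1, q_{-1}=0:
  i=0: a_0=5, p_0 = 5*1 + 0 = 5, q_0 = 5*0 + 1 = 1.
  i=1: a_1=2, p_1 = 2*5 + 1 = 11, q_1 = 2*1 + 0 = 2.
  i=2: a_2=5, p_2 = 5*11 + 5 = 60, q_2 = 5*2 + 1 = 11.
  i=3: a_3=4, p_3 = 4*60 + 11 = 251, q_3 = 4*11 + 2 = 46.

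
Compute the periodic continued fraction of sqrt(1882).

[43; (2, 1, 1, 1, 1, 1, 1, 2, 86)]

Write x_i = (sqrt(1882) + m_i)/d_i with (m_0, d_0) = (0, 1). a_0 = floor(sqrt(1882)) = 43, since 43^2 = 1849 <= 1882 < 1936 = 44^2.
Iterate m_{i+1} = d_i*a_i - m_i, d_{i+1} = (1882 - m_{i+1}^2)/d_i, a_{i+1} = floor((a_0 + m_{i+1})/d_{i+1}):
  m_1 = 1*43 - 0 = 43, d_1 = (1882 - 43^2)/1 = 33/1 = 33, a_1 = floor((43 + 43)/33) = 2.
  m_2 = 33*2 - 43 = 23, d_2 = (1882 - 23^2)/33 = 1353/33 = 41, a_2 = floor((43 + 23)/41) = 1.
  m_3 = 41*1 - 23 = 18, d_3 = (1882 - 18^2)/41 = 1558/41 = 38, a_3 = floor((43 + 18)/38) = 1.
  m_4 = 38*1 - 18 = 20, d_4 = (1882 - 20^2)/38 = 1482/38 = 39, a_4 = floor((43 + 20)/39) = 1.
  m_5 = 39*1 - 20 = 19, d_5 = (1882 - 19^2)/39 = 1521/39 = 39, a_5 = floor((43 + 19)/39) = 1.
  m_6 = 39*1 - 19 = 20, d_6 = (1882 - 20^2)/39 = 1482/39 = 38, a_6 = floor((43 + 20)/38) = 1.
  m_7 = 38*1 - 20 = 18, d_7 = (1882 - 18^2)/38 = 1558/38 = 41, a_7 = floor((43 + 18)/41) = 1.
  m_8 = 41*1 - 18 = 23, d_8 = (1882 - 23^2)/41 = 1353/41 = 33, a_8 = floor((43 + 23)/33) = 2.
  m_9 = 33*2 - 23 = 43, d_9 = (1882 - 43^2)/33 = 33/33 = 1, a_9 = floor((43 + 43)/1) = 86.
  m_10 = 1*86 - 43 = 43, d_10 = (1882 - 43^2)/1 = 33/1 = 33: (m_10, d_10) = (m_1, d_1) = (43, 33), so from here the quotients repeat a_1, ..., a_9; the period length is 9.
Hence the expansion of sqrt(1882) is a_0 = 43 followed by the repeating block 2, 1, 1, 1, 1, 1, 1, 2, 86 (period 9).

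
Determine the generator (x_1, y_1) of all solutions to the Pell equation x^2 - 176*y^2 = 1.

First expand sqrt(176) as a continued fraction. With x_i = (sqrt(176) + m_i)/d_i and (m_0, d_0) = (0, 1): a_0 = floor(sqrt(176)) = 13, since 13^2 = 169 <= 176 < 196 = 14^2.
Iterate m_{i+1} = d_i*a_i - m_i, d_{i+1} = (176 - m_{i+1}^2)/d_i, a_{i+1} = floor((a_0 + m_{i+1})/d_{i+1}):
  m_1 = 1*13 - 0 = 13, d_1 = (176 - 13^2)/1 = 7/1 = 7, a_1 = floor((13 + 13)/7) = 3.
  m_2 = 7*3 - 13 = 8, d_2 = (176 - 8^2)/7 = 112/7 = 16, a_2 = floor((13 + 8)/16) = 1.
  m_3 = 16*1 - 8 = 8, d_3 = (176 - 8^2)/16 = 112/16 = 7, a_3 = floor((13 + 8)/7) = 3.
  m_4 = 7*3 - 8 = 13, d_4 = (176 - 13^2)/7 = 7/7 = 1, a_4 = floor((13 + 13)/1) = 26.
  m_5 = 1*26 - 13 = 13, d_5 = (176 - 13^2)/1 = 7/1 = 7: (m_5, d_5) = (m_1, d_1) = (13, 7), so from here the quotients repeat a_1, ..., a_4; the period length is 4.
So sqrt(176) = [13; (3, 1, 3, 26)] with period length k = 4.
k is even, so the fundamental solution of x^2 - 176y^2 = 1 is (p_{k-1}, q_{k-1}) = (p_3, q_3); compute convergents through index 3.
Convergents (p_i = a_i*p_{i-1} + p_{i-2}, q_i = a_i*q_{i-1} + q_{i-2} with p_{-2}=0, p_{-1}=1, q_{-2}=1, q_{-1}=0):
  i=0: a_0=13, p_0 = 13*1 + 0 = 13, q_0 = 13*0 + 1 = 1.
  i=1: a_1=3, p_1 = 3*13 + 1 = 40, q_1 = 3*1 + 0 = 3.
  i=2: a_2=1, p_2 = 1*40 + 13 = 53, q_2 = 1*3 + 1 = 4.
  i=3: a_3=3, p_3 = 3*53 + 40 = 199, q_3 = 3*4 + 3 = 15.
Check: 199^2 - 176*15^2 = 39601 - 39600 = 1, so (x, y) = (199, 15) solves the equation, and by the theorem it is the least positive solution.

(x, y) = (199, 15)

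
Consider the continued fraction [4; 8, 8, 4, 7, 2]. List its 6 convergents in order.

Using the convergent recurrence p_i = a_i*p_{i-1} + p_{i-2}, q_i = a_i*q_{i-1} + q_{i-2} with p_{-2}=0, p_{-1}=1, q_{-2}=1, q_{-1}=0:
  i=0: a_0=4, p_0 = 4*1 + 0 = 4, q_0 = 4*0 + 1 = 1.
  i=1: a_1=8, p_1 = 8*4 + 1 = 33, q_1 = 8*1 + 0 = 8.
  i=2: a_2=8, p_2 = 8*33 + 4 = 268, q_2 = 8*8 + 1 = 65.
  i=3: a_3=4, p_3 = 4*268 + 33 = 1105, q_3 = 4*65 + 8 = 268.
  i=4: a_4=7, p_4 = 7*1105 + 268 = 8003, q_4 = 7*268 + 65 = 1941.
  i=5: a_5=2, p_5 = 2*8003 + 1105 = 17111, q_5 = 2*1941 + 268 = 4150.

4/1, 33/8, 268/65, 1105/268, 8003/1941, 17111/4150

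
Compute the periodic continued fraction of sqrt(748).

[27; (2, 1, 6, 5, 1, 12, 1, 5, 6, 1, 2, 54)]

Write x_i = (sqrt(748) + m_i)/d_i with (m_0, d_0) = (0, 1). a_0 = floor(sqrt(748)) = 27, since 27^2 = 729 <= 748 < 784 = 28^2.
Iterate m_{i+1} = d_i*a_i - m_i, d_{i+1} = (748 - m_{i+1}^2)/d_i, a_{i+1} = floor((a_0 + m_{i+1})/d_{i+1}):
  m_1 = 1*27 - 0 = 27, d_1 = (748 - 27^2)/1 = 19/1 = 19, a_1 = floor((27 + 27)/19) = 2.
  m_2 = 19*2 - 27 = 11, d_2 = (748 - 11^2)/19 = 627/19 = 33, a_2 = floor((27 + 11)/33) = 1.
  m_3 = 33*1 - 11 = 22, d_3 = (748 - 22^2)/33 = 264/33 = 8, a_3 = floor((27 + 22)/8) = 6.
  m_4 = 8*6 - 22 = 26, d_4 = (748 - 26^2)/8 = 72/8 = 9, a_4 = floor((27 + 26)/9) = 5.
  m_5 = 9*5 - 26 = 19, d_5 = (748 - 19^2)/9 = 387/9 = 43, a_5 = floor((27 + 19)/43) = 1.
  m_6 = 43*1 - 19 = 24, d_6 = (748 - 24^2)/43 = 172/43 = 4, a_6 = floor((27 + 24)/4) = 12.
  m_7 = 4*12 - 24 = 24, d_7 = (748 - 24^2)/4 = 172/4 = 43, a_7 = floor((27 + 24)/43) = 1.
  m_8 = 43*1 - 24 = 19, d_8 = (748 - 19^2)/43 = 387/43 = 9, a_8 = floor((27 + 19)/9) = 5.
  m_9 = 9*5 - 19 = 26, d_9 = (748 - 26^2)/9 = 72/9 = 8, a_9 = floor((27 + 26)/8) = 6.
  m_10 = 8*6 - 26 = 22, d_10 = (748 - 22^2)/8 = 264/8 = 33, a_10 = floor((27 + 22)/33) = 1.
  m_11 = 33*1 - 22 = 11, d_11 = (748 - 11^2)/33 = 627/33 = 19, a_11 = floor((27 + 11)/19) = 2.
  m_12 = 19*2 - 11 = 27, d_12 = (748 - 27^2)/19 = 19/19 = 1, a_12 = floor((27 + 27)/1) = 54.
  m_13 = 1*54 - 27 = 27, d_13 = (748 - 27^2)/1 = 19/1 = 19: (m_13, d_13) = (m_1, d_1) = (27, 19), so from here the quotients repeat a_1, ..., a_12; the period length is 12.
Hence the expansion of sqrt(748) is a_0 = 27 followed by the repeating block 2, 1, 6, 5, 1, 12, 1, 5, 6, 1, 2, 54 (period 12).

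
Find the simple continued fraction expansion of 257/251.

Run the Euclidean algorithm on 257 and 251; the successive quotients are the partial quotients a_0, a_1, ... (each step inverts the fractional part left over by the previous one):
  257 = 1*251 + 6, so a_0 = 1.
  251 = 41*6 + 5, so a_1 = 41.
  6 = 1*5 + 1, so a_2 = 1.
  5 = 5*1 + 0, so a_3 = 5.
The remainder reaches 0 after 4 divisions, so the expansion has 4 partial quotients, read off in order.

[1; 41, 1, 5]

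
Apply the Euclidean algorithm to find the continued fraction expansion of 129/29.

Run the Euclidean algorithm on 129 and 29; the successive quotients are the partial quotients a_0, a_1, ... (each step inverts the fractional part left over by the previous one):
  129 = 4*29 + 13, so a_0 = 4.
  29 = 2*13 + 3, so a_1 = 2.
  13 = 4*3 + 1, so a_2 = 4.
  3 = 3*1 + 0, so a_3 = 3.
The remainder reaches 0 after 4 divisions, so the expansion has 4 partial quotients, read off in order.

[4; 2, 4, 3]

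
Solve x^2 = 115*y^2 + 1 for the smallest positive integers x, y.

First expand sqrt(115) as a continued fraction. With x_i = (sqrt(115) + m_i)/d_i and (m_0, d_0) = (0, 1): a_0 = floor(sqrt(115)) = 10, since 10^2 = 100 <= 115 < 121 = 11^2.
Iterate m_{i+1} = d_i*a_i - m_i, d_{i+1} = (115 - m_{i+1}^2)/d_i, a_{i+1} = floor((a_0 + m_{i+1})/d_{i+1}):
  m_1 = 1*10 - 0 = 10, d_1 = (115 - 10^2)/1 = 15/1 = 15, a_1 = floor((10 + 10)/15) = 1.
  m_2 = 15*1 - 10 = 5, d_2 = (115 - 5^2)/15 = 90/15 = 6, a_2 = floor((10 + 5)/6) = 2.
  m_3 = 6*2 - 5 = 7, d_3 = (115 - 7^2)/6 = 66/6 = 11, a_3 = floor((10 + 7)/11) = 1.
  m_4 = 11*1 - 7 = 4, d_4 = (115 - 4^2)/11 = 99/11 = 9, a_4 = floor((10 + 4)/9) = 1.
  m_5 = 9*1 - 4 = 5, d_5 = (115 - 5^2)/9 = 90/9 = 10, a_5 = floor((10 + 5)/10) = 1.
  m_6 = 10*1 - 5 = 5, d_6 = (115 - 5^2)/10 = 90/10 = 9, a_6 = floor((10 + 5)/9) = 1.
  m_7 = 9*1 - 5 = 4, d_7 = (115 - 4^2)/9 = 99/9 = 11, a_7 = floor((10 + 4)/11) = 1.
  m_8 = 11*1 - 4 = 7, d_8 = (115 - 7^2)/11 = 66/11 = 6, a_8 = floor((10 + 7)/6) = 2.
  m_9 = 6*2 - 7 = 5, d_9 = (115 - 5^2)/6 = 90/6 = 15, a_9 = floor((10 + 5)/15) = 1.
  m_10 = 15*1 - 5 = 10, d_10 = (115 - 10^2)/15 = 15/15 = 1, a_10 = floor((10 + 10)/1) = 20.
  m_11 = 1*20 - 10 = 10, d_11 = (115 - 10^2)/1 = 15/1 = 15: (m_11, d_11) = (m_1, d_1) = (10, 15), so from here the quotients repeat a_1, ..., a_10; the period length is 10.
So sqrt(115) = [10; (1, 2, 1, 1, 1, 1, 1, 2, 1, 20)] with period length k = 10.
k is even, so the fundamental solution of x^2 - 115y^2 = 1 is (p_{k-1}, q_{k-1}) = (p_9, q_9); compute convergents through index 9.
Convergents (p_i = a_i*p_{i-1} + p_{i-2}, q_i = a_i*q_{i-1} + q_{i-2} with p_{-2}=0, p_{-1}=1, q_{-2}=1, q_{-1}=0):
  i=0: a_0=10, p_0 = 10*1 + 0 = 10, q_0 = 10*0 + 1 = 1.
  i=1: a_1=1, p_1 = 1*10 + 1 = 11, q_1 = 1*1 + 0 = 1.
  i=2: a_2=2, p_2 = 2*11 + 10 = 32, q_2 = 2*1 + 1 = 3.
  i=3: a_3=1, p_3 = 1*32 + 11 = 43, q_3 = 1*3 + 1 = 4.
  i=4: a_4=1, p_4 = 1*43 + 32 = 75, q_4 = 1*4 + 3 = 7.
  i=5: a_5=1, p_5 = 1*75 + 43 = 118, q_5 = 1*7 + 4 = 11.
  i=6: a_6=1, p_6 = 1*118 + 75 = 193, q_6 = 1*11 + 7 = 18.
  i=7: a_7=1, p_7 = 1*193 + 118 = 311, q_7 = 1*18 + 11 = 29.
  i=8: a_8=2, p_8 = 2*311 + 193 = 815, q_8 = 2*29 + 18 = 76.
  i=9: a_9=1, p_9 = 1*815 + 311 = 1126, q_9 = 1*76 + 29 = 105.
Check: 1126^2 - 115*105^2 = 1267876 - 1267875 = 1, so (x, y) = (1126, 105) solves the equation, and by the theorem it is the least positive solution.

(x, y) = (1126, 105)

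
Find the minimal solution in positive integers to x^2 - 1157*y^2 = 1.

First expand sqrt(1157) as a continued fraction. With x_i = (sqrt(1157) + m_i)/d_i and (m_0, d_0) = (0, 1): a_0 = floor(sqrt(1157)) = 34, since 34^2 = 1156 <= 1157 < 1225 = 35^2.
Iterate m_{i+1} = d_i*a_i - m_i, d_{i+1} = (1157 - m_{i+1}^2)/d_i, a_{i+1} = floor((a_0 + m_{i+1})/d_{i+1}):
  m_1 = 1*34 - 0 = 34, d_1 = (1157 - 34^2)/1 = 1/1 = 1, a_1 = floor((34 + 34)/1) = 68.
  m_2 = 1*68 - 34 = 34, d_2 = (1157 - 34^2)/1 = 1/1 = 1: (m_2, d_2) = (m_1, d_1) = (34, 1), so from here the quotient a_1 repeats; the period length is 1.
So sqrt(1157) = [34; (68)] with period length k = 1.
k is odd, so (p_{k-1}, q_{k-1}) only solves x^2 - 1157y^2 = -1 and the fundamental solution of x^2 - 1157y^2 = 1 is (p_{2k-1}, q_{2k-1}) = (p_1, q_1); compute convergents through index 1, running through the period twice.
Convergents (p_i = a_i*p_{i-1} + p_{i-2}, q_i = a_i*q_{i-1} + q_{i-2} with p_{-2}=0, p_{-1}=1, q_{-2}=1, q_{-1}=0):
  i=0: a_0=34, p_0 = 34*1 + 0 = 34, q_0 = 34*0 + 1 = 1.
  i=1: a_1=68, p_1 = 68*34 + 1 = 2313, q_1 = 68*1 + 0 = 68.
Indeed p_0^2 - 1157*q_0^2 = 1156 - 1157 = -1, not +1.
Check: 2313^2 - 1157*68^2 = 5349969 - 5349968 = 1, so (x, y) = (2313, 68) solves the equation, and by the theorem it is the least positive solution.

(x, y) = (2313, 68)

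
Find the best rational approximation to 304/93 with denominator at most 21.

49/15

Expand x = 304/93 as a continued fraction with the Euclidean algorithm:
  304 = 3*93 + 25, so a_0 = 3.
  93 = 3*25 + 18, so a_1 = 3.
  25 = 1*18 + 7, so a_2 = 1.
  18 = 2*7 + 4, so a_3 = 2.
  7 = 1*4 + 3, so a_4 = 1.
  4 = 1*3 + 1, so a_5 = 1.
  3 = 3*1 + 0, so a_6 = 3.
so x = [3; 3, 1, 2, 1, 1, 3].
Convergents (p_i = a_i*p_{i-1} + p_{i-2}, q_i = a_i*q_{i-1} + q_{i-2} with p_{-2}=0, p_{-1}=1, q_{-2}=1, q_{-1}=0), until the denominator exceeds 21:
  i=0: a_0=3, p_0 = 3*1 + 0 = 3, q_0 = 3*0 + 1 = 1.
  i=1: a_1=3, p_1 = 3*3 + 1 = 10, q_1 = 3*1 + 0 = 3.
  i=2: a_2=1, p_2 = 1*10 + 3 = 13, q_2 = 1*3 + 1 = 4.
  i=3: a_3=2, p_3 = 2*13 + 10 = 36, q_3 = 2*4 + 3 = 11.
  i=4: a_4=1, p_4 = 1*36 + 13 = 49, q_4 = 1*11 + 4 = 15.
  i=5: a_5=1, p_5 = 1*49 + 36 = 85, q_5 = 1*15 + 11 = 26.
q_5 = 26 > 21, so the last convergent with denominator <= 21 is p_4/q_4 = 49/15.
The closest fraction with denominator <= 21 is either p_4/q_4 or the intermediate fraction (k*p_4 + p_3)/(k*q_4 + q_3) with the largest k >= 1 whose denominator stays <= 21; these approach x as k grows, and every other convergent or intermediate fraction in range is farther away.
Largest k: floor((21 - q_3)/q_4) = floor((21 - 11)/15) = 0.
Since k = 0, no intermediate fraction beyond p_4/q_4 has denominator <= 21, so the convergent 49/15 is the closest (its error is |304*15 - 49*93|/(93*15) = 3/1395).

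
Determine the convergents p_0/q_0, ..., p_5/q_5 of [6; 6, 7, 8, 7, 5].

6/1, 37/6, 265/43, 2157/350, 15364/2493, 78977/12815

Using the convergent recurrence p_i = a_i*p_{i-1} + p_{i-2}, q_i = a_i*q_{i-1} + q_{i-2} with p_{-2}=0, p_{-1}=1, q_{-2}=1, q_{-1}=0:
  i=0: a_0=6, p_0 = 6*1 + 0 = 6, q_0 = 6*0 + 1 = 1.
  i=1: a_1=6, p_1 = 6*6 + 1 = 37, q_1 = 6*1 + 0 = 6.
  i=2: a_2=7, p_2 = 7*37 + 6 = 265, q_2 = 7*6 + 1 = 43.
  i=3: a_3=8, p_3 = 8*265 + 37 = 2157, q_3 = 8*43 + 6 = 350.
  i=4: a_4=7, p_4 = 7*2157 + 265 = 15364, q_4 = 7*350 + 43 = 2493.
  i=5: a_5=5, p_5 = 5*15364 + 2157 = 78977, q_5 = 5*2493 + 350 = 12815.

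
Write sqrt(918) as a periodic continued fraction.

[30; (3, 2, 1, 6, 30, 6, 1, 2, 3, 60)]

Write x_i = (sqrt(918) + m_i)/d_i with (m_0, d_0) = (0, 1). a_0 = floor(sqrt(918)) = 30, since 30^2 = 900 <= 918 < 961 = 31^2.
Iterate m_{i+1} = d_i*a_i - m_i, d_{i+1} = (918 - m_{i+1}^2)/d_i, a_{i+1} = floor((a_0 + m_{i+1})/d_{i+1}):
  m_1 = 1*30 - 0 = 30, d_1 = (918 - 30^2)/1 = 18/1 = 18, a_1 = floor((30 + 30)/18) = 3.
  m_2 = 18*3 - 30 = 24, d_2 = (918 - 24^2)/18 = 342/18 = 19, a_2 = floor((30 + 24)/19) = 2.
  m_3 = 19*2 - 24 = 14, d_3 = (918 - 14^2)/19 = 722/19 = 38, a_3 = floor((30 + 14)/38) = 1.
  m_4 = 38*1 - 14 = 24, d_4 = (918 - 24^2)/38 = 342/38 = 9, a_4 = floor((30 + 24)/9) = 6.
  m_5 = 9*6 - 24 = 30, d_5 = (918 - 30^2)/9 = 18/9 = 2, a_5 = floor((30 + 30)/2) = 30.
  m_6 = 2*30 - 30 = 30, d_6 = (918 - 30^2)/2 = 18/2 = 9, a_6 = floor((30 + 30)/9) = 6.
  m_7 = 9*6 - 30 = 24, d_7 = (918 - 24^2)/9 = 342/9 = 38, a_7 = floor((30 + 24)/38) = 1.
  m_8 = 38*1 - 24 = 14, d_8 = (918 - 14^2)/38 = 722/38 = 19, a_8 = floor((30 + 14)/19) = 2.
  m_9 = 19*2 - 14 = 24, d_9 = (918 - 24^2)/19 = 342/19 = 18, a_9 = floor((30 + 24)/18) = 3.
  m_10 = 18*3 - 24 = 30, d_10 = (918 - 30^2)/18 = 18/18 = 1, a_10 = floor((30 + 30)/1) = 60.
  m_11 = 1*60 - 30 = 30, d_11 = (918 - 30^2)/1 = 18/1 = 18: (m_11, d_11) = (m_1, d_1) = (30, 18), so from here the quotients repeat a_1, ..., a_10; the period length is 10.
Hence the expansion of sqrt(918) is a_0 = 30 followed by the repeating block 3, 2, 1, 6, 30, 6, 1, 2, 3, 60 (period 10).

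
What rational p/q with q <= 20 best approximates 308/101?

Expand x = 308/101 as a continued fraction with the Euclidean algorithm:
  308 = 3*101 + 5, so a_0 = 3.
  101 = 20*5 + 1, so a_1 = 20.
  5 = 5*1 + 0, so a_2 = 5.
so x = [3; 20, 5].
Convergents (p_i = a_i*p_{i-1} + p_{i-2}, q_i = a_i*q_{i-1} + q_{i-2} with p_{-2}=0, p_{-1}=1, q_{-2}=1, q_{-1}=0), until the denominator exceeds 20:
  i=0: a_0=3, p_0 = 3*1 + 0 = 3, q_0 = 3*0 + 1 = 1.
  i=1: a_1=20, p_1 = 20*3 + 1 = 61, q_1 = 20*1 + 0 = 20.
  i=2: a_2=5, p_2 = 5*61 + 3 = 308, q_2 = 5*20 + 1 = 101.
q_2 = 101 > 20, so the last convergent with denominator <= 20 is p_1/q_1 = 61/20.
The closest fraction with denominator <= 20 is either p_1/q_1 or the intermediate fraction (k*p_1 + p_0)/(k*q_1 + q_0) with the largest k >= 1 whose denominator stays <= 20; these approach x as k grows, and every other convergent or intermediate fraction in range is farther away.
Largest k: floor((20 - q_0)/q_1) = floor((20 - 1)/20) = 0.
Since k = 0, no intermediate fraction beyond p_1/q_1 has denominator <= 20, so the convergent 61/20 is the closest (its error is |308*20 - 61*101|/(101*20) = 1/2020).

61/20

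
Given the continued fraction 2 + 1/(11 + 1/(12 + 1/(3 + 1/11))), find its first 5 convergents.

2/1, 23/11, 278/133, 857/410, 9705/4643

Using the convergent recurrence p_i = a_i*p_{i-1} + p_{i-2}, q_i = a_i*q_{i-1} + q_{i-2} with p_{-2}=0, p_{-1}=1, q_{-2}=1, q_{-1}=0:
  i=0: a_0=2, p_0 = 2*1 + 0 = 2, q_0 = 2*0 + 1 = 1.
  i=1: a_1=11, p_1 = 11*2 + 1 = 23, q_1 = 11*1 + 0 = 11.
  i=2: a_2=12, p_2 = 12*23 + 2 = 278, q_2 = 12*11 + 1 = 133.
  i=3: a_3=3, p_3 = 3*278 + 23 = 857, q_3 = 3*133 + 11 = 410.
  i=4: a_4=11, p_4 = 11*857 + 278 = 9705, q_4 = 11*410 + 133 = 4643.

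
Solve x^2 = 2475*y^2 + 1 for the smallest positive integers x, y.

(x, y) = (199, 4)

First expand sqrt(2475) as a continued fraction. With x_i = (sqrt(2475) + m_i)/d_i and (m_0, d_0) = (0, 1): a_0 = floor(sqrt(2475)) = 49, since 49^2 = 2401 <= 2475 < 2500 = 50^2.
Iterate m_{i+1} = d_i*a_i - m_i, d_{i+1} = (2475 - m_{i+1}^2)/d_i, a_{i+1} = floor((a_0 + m_{i+1})/d_{i+1}):
  m_1 = 1*49 - 0 = 49, d_1 = (2475 - 49^2)/1 = 74/1 = 74, a_1 = floor((49 + 49)/74) = 1.
  m_2 = 74*1 - 49 = 25, d_2 = (2475 - 25^2)/74 = 1850/74 = 25, a_2 = floor((49 + 25)/25) = 2.
  m_3 = 25*2 - 25 = 25, d_3 = (2475 - 25^2)/25 = 1850/25 = 74, a_3 = floor((49 + 25)/74) = 1.
  m_4 = 74*1 - 25 = 49, d_4 = (2475 - 49^2)/74 = 74/74 = 1, a_4 = floor((49 + 49)/1) = 98.
  m_5 = 1*98 - 49 = 49, d_5 = (2475 - 49^2)/1 = 74/1 = 74: (m_5, d_5) = (m_1, d_1) = (49, 74), so from here the quotients repeat a_1, ..., a_4; the period length is 4.
So sqrt(2475) = [49; (1, 2, 1, 98)] with period length k = 4.
k is even, so the fundamental solution of x^2 - 2475y^2 = 1 is (p_{k-1}, q_{k-1}) = (p_3, q_3); compute convergents through index 3.
Convergents (p_i = a_i*p_{i-1} + p_{i-2}, q_i = a_i*q_{i-1} + q_{i-2} with p_{-2}=0, p_{-1}=1, q_{-2}=1, q_{-1}=0):
  i=0: a_0=49, p_0 = 49*1 + 0 = 49, q_0 = 49*0 + 1 = 1.
  i=1: a_1=1, p_1 = 1*49 + 1 = 50, q_1 = 1*1 + 0 = 1.
  i=2: a_2=2, p_2 = 2*50 + 49 = 149, q_2 = 2*1 + 1 = 3.
  i=3: a_3=1, p_3 = 1*149 + 50 = 199, q_3 = 1*3 + 1 = 4.
Check: 199^2 - 2475*4^2 = 39601 - 39600 = 1, so (x, y) = (199, 4) solves the equation, and by the theorem it is the least positive solution.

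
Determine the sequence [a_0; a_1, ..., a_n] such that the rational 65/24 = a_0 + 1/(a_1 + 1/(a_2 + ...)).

Run the Euclidean algorithm on 65 and 24; the successive quotients are the partial quotients a_0, a_1, ... (each step inverts the fractional part left over by the previous one):
  65 = 2*24 + 17, so a_0 = 2.
  24 = 1*17 + 7, so a_1 = 1.
  17 = 2*7 + 3, so a_2 = 2.
  7 = 2*3 + 1, so a_3 = 2.
  3 = 3*1 + 0, so a_4 = 3.
The remainder reaches 0 after 5 divisions, so the expansion has 5 partial quotients, read off in order.

[2; 1, 2, 2, 3]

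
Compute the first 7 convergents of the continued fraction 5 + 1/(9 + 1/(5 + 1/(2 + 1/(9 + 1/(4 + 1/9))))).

Using the convergent recurrence p_i = a_i*p_{i-1} + p_{i-2}, q_i = a_i*q_{i-1} + q_{i-2} with p_{-2}=0, p_{-1}=1, q_{-2}=1, q_{-1}=0:
  i=0: a_0=5, p_0 = 5*1 + 0 = 5, q_0 = 5*0 + 1 = 1.
  i=1: a_1=9, p_1 = 9*5 + 1 = 46, q_1 = 9*1 + 0 = 9.
  i=2: a_2=5, p_2 = 5*46 + 5 = 235, q_2 = 5*9 + 1 = 46.
  i=3: a_3=2, p_3 = 2*235 + 46 = 516, q_3 = 2*46 + 9 = 101.
  i=4: a_4=9, p_4 = 9*516 + 235 = 4879, q_4 = 9*101 + 46 = 955.
  i=5: a_5=4, p_5 = 4*4879 + 516 = 20032, q_5 = 4*955 + 101 = 3921.
  i=6: a_6=9, p_6 = 9*20032 + 4879 = 185167, q_6 = 9*3921 + 955 = 36244.

5/1, 46/9, 235/46, 516/101, 4879/955, 20032/3921, 185167/36244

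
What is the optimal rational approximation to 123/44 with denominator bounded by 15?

14/5

Expand x = 123/44 as a continued fraction with the Euclidean algorithm:
  123 = 2*44 + 35, so a_0 = 2.
  44 = 1*35 + 9, so a_1 = 1.
  35 = 3*9 + 8, so a_2 = 3.
  9 = 1*8 + 1, so a_3 = 1.
  8 = 8*1 + 0, so a_4 = 8.
so x = [2; 1, 3, 1, 8].
Convergents (p_i = a_i*p_{i-1} + p_{i-2}, q_i = a_i*q_{i-1} + q_{i-2} with p_{-2}=0, p_{-1}=1, q_{-2}=1, q_{-1}=0), until the denominator exceeds 15:
  i=0: a_0=2, p_0 = 2*1 + 0 = 2, q_0 = 2*0 + 1 = 1.
  i=1: a_1=1, p_1 = 1*2 + 1 = 3, q_1 = 1*1 + 0 = 1.
  i=2: a_2=3, p_2 = 3*3 + 2 = 11, q_2 = 3*1 + 1 = 4.
  i=3: a_3=1, p_3 = 1*11 + 3 = 14, q_3 = 1*4 + 1 = 5.
  i=4: a_4=8, p_4 = 8*14 + 11 = 123, q_4 = 8*5 + 4 = 44.
q_4 = 44 > 15, so the last convergent with denominator <= 15 is p_3/q_3 = 14/5.
The closest fraction with denominator <= 15 is either p_3/q_3 or the intermediate fraction (k*p_3 + p_2)/(k*q_3 + q_2) with the largest k >= 1 whose denominator stays <= 15; these approach x as k grows, and every other convergent or intermediate fraction in range is farther away.
Largest k: floor((15 - q_2)/q_3) = floor((15 - 4)/5) = 2.
That gives (2*14 + 11)/(2*5 + 4) = 39/14.
Compare the errors: |x - 14/5| = |123*5 - 14*44|/(44*5) = 1/220, and |x - 39/14| = |123*14 - 39*44|/(44*14) = 6/616.
Cross-multiplying, 1*616 = 616 < 1320 = 6*220, so 1/220 is smaller: the convergent 14/5 is closer to x than 39/14.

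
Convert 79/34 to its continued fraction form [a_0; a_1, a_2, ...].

[2; 3, 11]

Run the Euclidean algorithm on 79 and 34; the successive quotients are the partial quotients a_0, a_1, ... (each step inverts the fractional part left over by the previous one):
  79 = 2*34 + 11, so a_0 = 2.
  34 = 3*11 + 1, so a_1 = 3.
  11 = 11*1 + 0, so a_2 = 11.
The remainder reaches 0 after 3 divisions, so the expansion has 3 partial quotients, read off in order.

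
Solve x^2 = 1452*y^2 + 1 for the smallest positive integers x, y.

(x, y) = (262087, 6878)

First expand sqrt(1452) as a continued fraction. With x_i = (sqrt(1452) + m_i)/d_i and (m_0, d_0) = (0, 1): a_0 = floor(sqrt(1452)) = 38, since 38^2 = 1444 <= 1452 < 1521 = 39^2.
Iterate m_{i+1} = d_i*a_i - m_i, d_{i+1} = (1452 - m_{i+1}^2)/d_i, a_{i+1} = floor((a_0 + m_{i+1})/d_{i+1}):
  m_1 = 1*38 - 0 = 38, d_1 = (1452 - 38^2)/1 = 8/1 = 8, a_1 = floor((38 + 38)/8) = 9.
  m_2 = 8*9 - 38 = 34, d_2 = (1452 - 34^2)/8 = 296/8 = 37, a_2 = floor((38 + 34)/37) = 1.
  m_3 = 37*1 - 34 = 3, d_3 = (1452 - 3^2)/37 = 1443/37 = 39, a_3 = floor((38 + 3)/39) = 1.
  m_4 = 39*1 - 3 = 36, d_4 = (1452 - 36^2)/39 = 156/39 = 4, a_4 = floor((38 + 36)/4) = 18.
  m_5 = 4*18 - 36 = 36, d_5 = (1452 - 36^2)/4 = 156/4 = 39, a_5 = floor((38 + 36)/39) = 1.
  m_6 = 39*1 - 36 = 3, d_6 = (1452 - 3^2)/39 = 1443/39 = 37, a_6 = floor((38 + 3)/37) = 1.
  m_7 = 37*1 - 3 = 34, d_7 = (1452 - 34^2)/37 = 296/37 = 8, a_7 = floor((38 + 34)/8) = 9.
  m_8 = 8*9 - 34 = 38, d_8 = (1452 - 38^2)/8 = 8/8 = 1, a_8 = floor((38 + 38)/1) = 76.
  m_9 = 1*76 - 38 = 38, d_9 = (1452 - 38^2)/1 = 8/1 = 8: (m_9, d_9) = (m_1, d_1) = (38, 8), so from here the quotients repeat a_1, ..., a_8; the period length is 8.
So sqrt(1452) = [38; (9, 1, 1, 18, 1, 1, 9, 76)] with period length k = 8.
k is even, so the fundamental solution of x^2 - 1452y^2 = 1 is (p_{k-1}, q_{k-1}) = (p_7, q_7); compute convergents through index 7.
Convergents (p_i = a_i*p_{i-1} + p_{i-2}, q_i = a_i*q_{i-1} + q_{i-2} with p_{-2}=0, p_{-1}=1, q_{-2}=1, q_{-1}=0):
  i=0: a_0=38, p_0 = 38*1 + 0 = 38, q_0 = 38*0 + 1 = 1.
  i=1: a_1=9, p_1 = 9*38 + 1 = 343, q_1 = 9*1 + 0 = 9.
  i=2: a_2=1, p_2 = 1*343 + 38 = 381, q_2 = 1*9 + 1 = 10.
  i=3: a_3=1, p_3 = 1*381 + 343 = 724, q_3 = 1*10 + 9 = 19.
  i=4: a_4=18, p_4 = 18*724 + 381 = 13413, q_4 = 18*19 + 10 = 352.
  i=5: a_5=1, p_5 = 1*13413 + 724 = 14137, q_5 = 1*352 + 19 = 371.
  i=6: a_6=1, p_6 = 1*14137 + 13413 = 27550, q_6 = 1*371 + 352 = 723.
  i=7: a_7=9, p_7 = 9*27550 + 14137 = 262087, q_7 = 9*723 + 371 = 6878.
Check: 262087^2 - 1452*6878^2 = 68689595569 - 68689595568 = 1, so (x, y) = (262087, 6878) solves the equation, and by the theorem it is the least positive solution.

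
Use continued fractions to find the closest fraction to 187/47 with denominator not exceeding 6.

4/1

Expand x = 187/47 as a continued fraction with the Euclidean algorithm:
  187 = 3*47 + 46, so a_0 = 3.
  47 = 1*46 + 1, so a_1 = 1.
  46 = 46*1 + 0, so a_2 = 46.
so x = [3; 1, 46].
Convergents (p_i = a_i*p_{i-1} + p_{i-2}, q_i = a_i*q_{i-1} + q_{i-2} with p_{-2}=0, p_{-1}=1, q_{-2}=1, q_{-1}=0), until the denominator exceeds 6:
  i=0: a_0=3, p_0 = 3*1 + 0 = 3, q_0 = 3*0 + 1 = 1.
  i=1: a_1=1, p_1 = 1*3 + 1 = 4, q_1 = 1*1 + 0 = 1.
  i=2: a_2=46, p_2 = 46*4 + 3 = 187, q_2 = 46*1 + 1 = 47.
q_2 = 47 > 6, so the last convergent with denominator <= 6 is p_1/q_1 = 4/1.
The closest fraction with denominator <= 6 is either p_1/q_1 or the intermediate fraction (k*p_1 + p_0)/(k*q_1 + q_0) with the largest k >= 1 whose denominator stays <= 6; these approach x as k grows, and every other convergent or intermediate fraction in range is farther away.
Largest k: floor((6 - q_0)/q_1) = floor((6 - 1)/1) = 5.
That gives (5*4 + 3)/(5*1 + 1) = 23/6.
Compare the errors: |x - 4/1| = |187*1 - 4*47|/(47*1) = 1/47, and |x - 23/6| = |187*6 - 23*47|/(47*6) = 41/282.
Cross-multiplying, 1*282 = 282 < 1927 = 41*47, so 1/47 is smaller: the convergent 4/1 is closer to x than 23/6.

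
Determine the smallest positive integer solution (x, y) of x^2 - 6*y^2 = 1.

First expand sqrt(6) as a continued fraction. With x_i = (sqrt(6) + m_i)/d_i and (m_0, d_0) = (0, 1): a_0 = floor(sqrt(6)) = 2, since 2^2 = 4 <= 6 < 9 = 3^2.
Iterate m_{i+1} = d_i*a_i - m_i, d_{i+1} = (6 - m_{i+1}^2)/d_i, a_{i+1} = floor((a_0 + m_{i+1})/d_{i+1}):
  m_1 = 1*2 - 0 = 2, d_1 = (6 - 2^2)/1 = 2/1 = 2, a_1 = floor((2 + 2)/2) = 2.
  m_2 = 2*2 - 2 = 2, d_2 = (6 - 2^2)/2 = 2/2 = 1, a_2 = floor((2 + 2)/1) = 4.
  m_3 = 1*4 - 2 = 2, d_3 = (6 - 2^2)/1 = 2/1 = 2: (m_3, d_3) = (m_1, d_1) = (2, 2), so from here the quotients repeat a_1, a_2; the period length is 2.
So sqrt(6) = [2; (2, 4)] with period length k = 2.
k is even, so the fundamental solution of x^2 - 6y^2 = 1 is (p_{k-1}, q_{k-1}) = (p_1, q_1); compute convergents through index 1.
Convergents (p_i = a_i*p_{i-1} + p_{i-2}, q_i = a_i*q_{i-1} + q_{i-2} with p_{-2}=0, p_{-1}=1, q_{-2}=1, q_{-1}=0):
  i=0: a_0=2, p_0 = 2*1 + 0 = 2, q_0 = 2*0 + 1 = 1.
  i=1: a_1=2, p_1 = 2*2 + 1 = 5, q_1 = 2*1 + 0 = 2.
Check: 5^2 - 6*2^2 = 25 - 24 = 1, so (x, y) = (5, 2) solves the equation, and by the theorem it is the least positive solution.

(x, y) = (5, 2)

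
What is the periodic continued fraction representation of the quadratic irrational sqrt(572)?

Write x_i = (sqrt(572) + m_i)/d_i with (m_0, d_0) = (0, 1). a_0 = floor(sqrt(572)) = 23, since 23^2 = 529 <= 572 < 576 = 24^2.
Iterate m_{i+1} = d_i*a_i - m_i, d_{i+1} = (572 - m_{i+1}^2)/d_i, a_{i+1} = floor((a_0 + m_{i+1})/d_{i+1}):
  m_1 = 1*23 - 0 = 23, d_1 = (572 - 23^2)/1 = 43/1 = 43, a_1 = floor((23 + 23)/43) = 1.
  m_2 = 43*1 - 23 = 20, d_2 = (572 - 20^2)/43 = 172/43 = 4, a_2 = floor((23 + 20)/4) = 10.
  m_3 = 4*10 - 20 = 20, d_3 = (572 - 20^2)/4 = 172/4 = 43, a_3 = floor((23 + 20)/43) = 1.
  m_4 = 43*1 - 20 = 23, d_4 = (572 - 23^2)/43 = 43/43 = 1, a_4 = floor((23 + 23)/1) = 46.
  m_5 = 1*46 - 23 = 23, d_5 = (572 - 23^2)/1 = 43/1 = 43: (m_5, d_5) = (m_1, d_1) = (23, 43), so from here the quotients repeat a_1, ..., a_4; the period length is 4.
Hence the expansion of sqrt(572) is a_0 = 23 followed by the repeating block 1, 10, 1, 46 (period 4).

[23; (1, 10, 1, 46)]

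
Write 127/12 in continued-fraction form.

Run the Euclidean algorithm on 127 and 12; the successive quotients are the partial quotients a_0, a_1, ... (each step inverts the fractional part left over by the previous one):
  127 = 10*12 + 7, so a_0 = 10.
  12 = 1*7 + 5, so a_1 = 1.
  7 = 1*5 + 2, so a_2 = 1.
  5 = 2*2 + 1, so a_3 = 2.
  2 = 2*1 + 0, so a_4 = 2.
The remainder reaches 0 after 5 divisions, so the expansion has 5 partial quotients, read off in order.

[10; 1, 1, 2, 2]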